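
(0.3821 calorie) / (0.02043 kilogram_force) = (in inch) 314.2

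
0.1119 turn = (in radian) 0.7031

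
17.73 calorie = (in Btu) 0.07031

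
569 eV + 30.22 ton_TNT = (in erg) 1.264e+18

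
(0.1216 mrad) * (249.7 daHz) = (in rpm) 2.9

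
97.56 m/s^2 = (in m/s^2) 97.56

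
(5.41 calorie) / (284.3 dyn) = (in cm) 7.962e+05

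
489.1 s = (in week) 0.0008087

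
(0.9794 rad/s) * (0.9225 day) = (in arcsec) 1.61e+10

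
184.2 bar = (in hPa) 1.842e+05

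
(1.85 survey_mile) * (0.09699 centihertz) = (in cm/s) 288.8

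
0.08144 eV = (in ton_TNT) 3.119e-30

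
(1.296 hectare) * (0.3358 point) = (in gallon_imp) 337.7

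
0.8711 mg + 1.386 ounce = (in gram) 39.29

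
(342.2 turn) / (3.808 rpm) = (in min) 89.86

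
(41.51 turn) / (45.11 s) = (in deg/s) 331.3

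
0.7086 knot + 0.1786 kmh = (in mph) 0.9264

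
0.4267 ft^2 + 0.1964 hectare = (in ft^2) 2.114e+04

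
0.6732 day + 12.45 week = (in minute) 1.265e+05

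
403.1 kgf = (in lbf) 888.7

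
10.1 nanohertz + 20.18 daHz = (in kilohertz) 0.2018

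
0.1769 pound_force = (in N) 0.7869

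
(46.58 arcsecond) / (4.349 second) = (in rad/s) 5.193e-05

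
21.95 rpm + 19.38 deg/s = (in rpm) 25.18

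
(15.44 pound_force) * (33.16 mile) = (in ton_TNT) 0.000876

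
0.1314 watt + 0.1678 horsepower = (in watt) 125.3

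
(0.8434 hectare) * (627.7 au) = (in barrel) 4.981e+18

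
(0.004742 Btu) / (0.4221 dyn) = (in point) 3.36e+09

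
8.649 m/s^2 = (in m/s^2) 8.649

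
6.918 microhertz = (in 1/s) 6.918e-06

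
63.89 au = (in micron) 9.558e+18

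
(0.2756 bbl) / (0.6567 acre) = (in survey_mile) 1.024e-08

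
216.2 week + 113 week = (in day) 2304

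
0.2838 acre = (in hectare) 0.1148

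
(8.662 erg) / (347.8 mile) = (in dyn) 1.548e-07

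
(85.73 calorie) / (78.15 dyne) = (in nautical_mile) 247.8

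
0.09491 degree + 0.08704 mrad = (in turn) 0.0002775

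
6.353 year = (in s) 2.003e+08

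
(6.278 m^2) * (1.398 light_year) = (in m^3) 8.303e+16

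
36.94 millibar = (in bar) 0.03694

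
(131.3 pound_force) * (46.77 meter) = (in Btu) 25.89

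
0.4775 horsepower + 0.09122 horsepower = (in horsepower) 0.5687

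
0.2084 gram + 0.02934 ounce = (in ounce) 0.03669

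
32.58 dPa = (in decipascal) 32.58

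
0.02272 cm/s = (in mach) 6.673e-07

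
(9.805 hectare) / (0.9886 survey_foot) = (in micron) 3.254e+11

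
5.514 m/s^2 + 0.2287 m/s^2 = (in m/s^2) 5.743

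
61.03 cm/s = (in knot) 1.186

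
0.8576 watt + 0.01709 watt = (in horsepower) 0.001173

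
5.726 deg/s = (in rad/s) 0.09994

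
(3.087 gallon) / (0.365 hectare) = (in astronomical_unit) 2.14e-17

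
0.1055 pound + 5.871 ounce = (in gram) 214.3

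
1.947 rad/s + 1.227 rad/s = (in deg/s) 181.9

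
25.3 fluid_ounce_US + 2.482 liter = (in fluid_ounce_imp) 113.7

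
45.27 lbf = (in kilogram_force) 20.53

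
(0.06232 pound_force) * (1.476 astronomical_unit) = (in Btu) 5.802e+07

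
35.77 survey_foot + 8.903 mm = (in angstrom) 1.091e+11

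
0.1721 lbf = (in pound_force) 0.1721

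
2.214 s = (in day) 2.562e-05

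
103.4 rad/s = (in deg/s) 5924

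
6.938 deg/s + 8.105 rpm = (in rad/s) 0.9698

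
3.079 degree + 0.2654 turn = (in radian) 1.721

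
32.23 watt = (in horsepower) 0.04322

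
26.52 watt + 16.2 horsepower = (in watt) 1.211e+04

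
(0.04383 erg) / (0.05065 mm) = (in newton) 8.654e-05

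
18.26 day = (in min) 2.629e+04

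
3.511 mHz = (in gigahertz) 3.511e-12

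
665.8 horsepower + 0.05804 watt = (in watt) 4.965e+05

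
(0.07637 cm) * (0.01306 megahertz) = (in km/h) 35.91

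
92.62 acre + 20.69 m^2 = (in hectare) 37.48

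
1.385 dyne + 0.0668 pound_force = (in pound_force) 0.0668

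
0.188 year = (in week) 9.803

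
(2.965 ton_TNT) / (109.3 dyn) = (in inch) 4.469e+14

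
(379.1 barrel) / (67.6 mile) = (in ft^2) 0.005963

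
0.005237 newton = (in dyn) 523.7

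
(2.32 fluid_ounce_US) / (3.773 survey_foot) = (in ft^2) 0.0006422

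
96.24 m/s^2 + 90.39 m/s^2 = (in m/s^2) 186.6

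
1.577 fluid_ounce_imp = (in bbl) 0.0002818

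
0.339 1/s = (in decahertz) 0.0339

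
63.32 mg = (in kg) 6.332e-05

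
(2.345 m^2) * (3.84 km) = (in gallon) 2.379e+06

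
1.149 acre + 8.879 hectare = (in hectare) 9.344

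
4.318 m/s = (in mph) 9.659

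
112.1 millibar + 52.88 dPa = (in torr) 84.12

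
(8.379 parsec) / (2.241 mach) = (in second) 3.388e+14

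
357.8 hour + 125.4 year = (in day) 4.579e+04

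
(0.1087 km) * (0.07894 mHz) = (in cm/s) 0.8581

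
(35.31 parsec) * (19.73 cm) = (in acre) 5.312e+13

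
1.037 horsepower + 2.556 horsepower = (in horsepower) 3.593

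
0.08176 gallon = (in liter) 0.3095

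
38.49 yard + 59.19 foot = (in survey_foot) 174.7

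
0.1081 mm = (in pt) 0.3064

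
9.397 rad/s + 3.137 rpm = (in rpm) 92.87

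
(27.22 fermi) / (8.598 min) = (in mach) 1.55e-19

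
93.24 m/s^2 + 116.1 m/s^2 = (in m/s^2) 209.3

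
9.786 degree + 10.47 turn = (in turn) 10.5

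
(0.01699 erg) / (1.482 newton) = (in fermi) 1.146e+06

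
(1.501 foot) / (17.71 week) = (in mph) 9.555e-08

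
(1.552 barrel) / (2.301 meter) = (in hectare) 1.072e-05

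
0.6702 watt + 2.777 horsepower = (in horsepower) 2.778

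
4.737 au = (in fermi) 7.086e+26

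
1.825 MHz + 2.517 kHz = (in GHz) 0.001828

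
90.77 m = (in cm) 9077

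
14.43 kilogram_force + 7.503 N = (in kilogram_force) 15.2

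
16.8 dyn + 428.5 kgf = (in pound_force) 944.7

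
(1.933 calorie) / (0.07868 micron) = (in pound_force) 2.311e+07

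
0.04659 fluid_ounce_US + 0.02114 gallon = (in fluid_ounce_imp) 2.865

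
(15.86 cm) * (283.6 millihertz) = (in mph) 0.1006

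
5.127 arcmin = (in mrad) 1.491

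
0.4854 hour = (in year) 5.541e-05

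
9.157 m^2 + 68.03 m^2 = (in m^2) 77.19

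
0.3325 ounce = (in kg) 0.009426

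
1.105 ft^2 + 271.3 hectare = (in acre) 670.4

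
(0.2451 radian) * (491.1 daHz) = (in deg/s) 6.897e+04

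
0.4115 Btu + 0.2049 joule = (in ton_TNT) 1.038e-07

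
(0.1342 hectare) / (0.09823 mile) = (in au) 5.675e-11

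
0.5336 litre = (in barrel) 0.003356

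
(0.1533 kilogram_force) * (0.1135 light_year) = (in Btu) 1.53e+12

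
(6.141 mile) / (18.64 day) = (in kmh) 0.02209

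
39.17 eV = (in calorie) 1.5e-18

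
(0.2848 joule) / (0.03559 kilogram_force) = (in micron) 8.16e+05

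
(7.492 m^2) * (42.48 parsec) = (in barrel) 6.177e+19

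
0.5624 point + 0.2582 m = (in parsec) 8.374e-18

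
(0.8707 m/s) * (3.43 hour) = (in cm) 1.075e+06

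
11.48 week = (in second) 6.943e+06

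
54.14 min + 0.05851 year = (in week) 3.056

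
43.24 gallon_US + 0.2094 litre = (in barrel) 1.031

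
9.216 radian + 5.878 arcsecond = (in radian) 9.216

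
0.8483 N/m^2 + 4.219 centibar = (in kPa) 4.22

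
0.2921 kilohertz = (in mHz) 2.921e+05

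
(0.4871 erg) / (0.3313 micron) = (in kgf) 0.01499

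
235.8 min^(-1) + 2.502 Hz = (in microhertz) 6.432e+06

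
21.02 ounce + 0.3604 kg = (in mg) 9.563e+05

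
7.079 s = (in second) 7.079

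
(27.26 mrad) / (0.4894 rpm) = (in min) 0.008865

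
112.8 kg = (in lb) 248.7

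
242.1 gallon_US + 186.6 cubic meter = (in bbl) 1179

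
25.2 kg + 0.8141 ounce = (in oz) 889.7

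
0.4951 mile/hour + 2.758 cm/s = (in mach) 0.000731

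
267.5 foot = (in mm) 8.153e+04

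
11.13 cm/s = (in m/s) 0.1113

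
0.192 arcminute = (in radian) 5.585e-05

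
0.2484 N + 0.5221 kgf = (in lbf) 1.207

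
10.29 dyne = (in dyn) 10.29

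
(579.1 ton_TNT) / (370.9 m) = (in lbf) 1.469e+09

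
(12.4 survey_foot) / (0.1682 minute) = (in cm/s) 37.45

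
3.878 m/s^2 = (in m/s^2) 3.878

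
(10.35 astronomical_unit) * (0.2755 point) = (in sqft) 1.62e+09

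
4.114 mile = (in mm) 6.621e+06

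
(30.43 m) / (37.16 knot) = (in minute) 0.02653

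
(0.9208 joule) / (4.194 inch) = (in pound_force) 1.943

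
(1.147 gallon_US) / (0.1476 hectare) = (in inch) 0.0001158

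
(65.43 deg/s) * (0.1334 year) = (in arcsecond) 9.909e+11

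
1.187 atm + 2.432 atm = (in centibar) 366.7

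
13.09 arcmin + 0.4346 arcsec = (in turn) 0.0006064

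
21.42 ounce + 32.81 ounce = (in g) 1537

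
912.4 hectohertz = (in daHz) 9124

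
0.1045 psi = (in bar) 0.007205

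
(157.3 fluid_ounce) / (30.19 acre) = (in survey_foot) 1.249e-07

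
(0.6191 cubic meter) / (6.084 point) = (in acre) 0.07128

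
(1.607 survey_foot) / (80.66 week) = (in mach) 2.949e-11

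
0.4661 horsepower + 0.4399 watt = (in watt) 348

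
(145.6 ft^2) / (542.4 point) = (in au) 4.725e-10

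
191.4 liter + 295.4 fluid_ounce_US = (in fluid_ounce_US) 6767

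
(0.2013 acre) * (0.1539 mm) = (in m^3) 0.1254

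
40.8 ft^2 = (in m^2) 3.79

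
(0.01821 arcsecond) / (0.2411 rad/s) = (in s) 3.662e-07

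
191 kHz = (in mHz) 1.91e+08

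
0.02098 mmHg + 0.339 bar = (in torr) 254.3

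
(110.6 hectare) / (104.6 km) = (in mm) 1.057e+04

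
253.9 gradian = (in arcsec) 8.226e+05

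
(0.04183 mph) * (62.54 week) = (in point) 2.005e+09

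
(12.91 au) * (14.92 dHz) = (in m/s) 2.882e+12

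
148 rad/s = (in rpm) 1413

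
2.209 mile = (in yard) 3888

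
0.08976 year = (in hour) 786.3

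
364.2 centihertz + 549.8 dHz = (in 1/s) 58.62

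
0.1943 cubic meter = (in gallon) 51.33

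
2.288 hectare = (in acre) 5.654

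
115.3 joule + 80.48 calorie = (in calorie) 108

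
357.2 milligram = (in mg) 357.2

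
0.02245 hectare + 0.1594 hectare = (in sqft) 1.957e+04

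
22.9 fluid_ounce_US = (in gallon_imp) 0.149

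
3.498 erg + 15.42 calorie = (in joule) 64.52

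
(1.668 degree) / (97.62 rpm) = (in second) 0.002848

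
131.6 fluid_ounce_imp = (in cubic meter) 0.003739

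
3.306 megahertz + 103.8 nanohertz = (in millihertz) 3.306e+09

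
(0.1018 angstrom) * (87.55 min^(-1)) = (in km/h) 5.348e-11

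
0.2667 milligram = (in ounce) 9.408e-06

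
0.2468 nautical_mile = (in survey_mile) 0.284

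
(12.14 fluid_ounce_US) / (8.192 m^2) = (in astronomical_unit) 2.93e-16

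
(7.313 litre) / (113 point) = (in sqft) 1.975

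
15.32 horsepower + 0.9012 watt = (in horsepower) 15.32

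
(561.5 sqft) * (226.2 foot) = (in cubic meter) 3597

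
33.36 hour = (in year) 0.003808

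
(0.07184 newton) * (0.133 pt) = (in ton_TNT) 8.056e-16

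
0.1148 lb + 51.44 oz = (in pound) 3.33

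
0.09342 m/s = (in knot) 0.1816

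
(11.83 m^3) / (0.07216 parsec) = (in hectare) 5.313e-19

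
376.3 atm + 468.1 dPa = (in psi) 5530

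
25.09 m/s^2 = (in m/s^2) 25.09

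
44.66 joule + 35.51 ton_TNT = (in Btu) 1.408e+08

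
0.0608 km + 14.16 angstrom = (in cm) 6080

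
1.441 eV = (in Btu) 2.188e-22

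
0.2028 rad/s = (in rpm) 1.937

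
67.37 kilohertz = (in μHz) 6.737e+10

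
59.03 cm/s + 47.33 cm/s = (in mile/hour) 2.379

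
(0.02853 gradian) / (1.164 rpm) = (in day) 4.255e-08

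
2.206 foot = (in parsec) 2.179e-17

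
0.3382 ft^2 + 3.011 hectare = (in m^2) 3.011e+04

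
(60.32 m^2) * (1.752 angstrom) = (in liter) 1.057e-05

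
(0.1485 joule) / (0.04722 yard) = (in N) 3.439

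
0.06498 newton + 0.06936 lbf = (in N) 0.3735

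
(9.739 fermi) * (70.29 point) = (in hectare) 2.415e-20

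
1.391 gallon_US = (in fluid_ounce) 178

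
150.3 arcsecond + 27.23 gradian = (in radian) 0.4285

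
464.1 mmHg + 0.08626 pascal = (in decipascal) 6.187e+05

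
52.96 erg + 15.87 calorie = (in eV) 4.144e+20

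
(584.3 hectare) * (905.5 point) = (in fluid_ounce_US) 6.311e+10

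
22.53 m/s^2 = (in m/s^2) 22.53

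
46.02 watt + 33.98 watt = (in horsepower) 0.1073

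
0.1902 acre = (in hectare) 0.07697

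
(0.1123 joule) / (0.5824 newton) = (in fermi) 1.928e+14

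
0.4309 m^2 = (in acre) 0.0001065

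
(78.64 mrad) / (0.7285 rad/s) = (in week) 1.785e-07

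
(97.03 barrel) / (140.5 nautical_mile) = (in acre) 1.465e-08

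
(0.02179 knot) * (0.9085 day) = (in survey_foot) 2887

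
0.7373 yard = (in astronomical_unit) 4.507e-12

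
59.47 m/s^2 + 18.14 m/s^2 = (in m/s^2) 77.61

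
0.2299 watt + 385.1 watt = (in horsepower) 0.5167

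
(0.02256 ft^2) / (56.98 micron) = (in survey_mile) 0.02286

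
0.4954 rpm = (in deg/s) 2.972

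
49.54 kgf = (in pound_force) 109.2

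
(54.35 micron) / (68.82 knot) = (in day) 1.777e-11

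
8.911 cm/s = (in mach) 0.0002617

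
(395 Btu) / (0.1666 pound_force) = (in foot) 1.845e+06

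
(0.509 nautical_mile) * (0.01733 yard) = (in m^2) 14.94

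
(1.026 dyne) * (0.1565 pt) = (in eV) 3.536e+09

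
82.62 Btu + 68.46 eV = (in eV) 5.441e+23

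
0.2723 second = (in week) 4.502e-07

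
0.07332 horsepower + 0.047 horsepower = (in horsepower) 0.1203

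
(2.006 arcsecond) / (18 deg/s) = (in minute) 5.159e-07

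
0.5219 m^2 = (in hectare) 5.219e-05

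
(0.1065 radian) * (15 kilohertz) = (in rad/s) 1598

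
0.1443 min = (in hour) 0.002405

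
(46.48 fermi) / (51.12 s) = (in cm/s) 9.092e-14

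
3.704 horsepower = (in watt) 2762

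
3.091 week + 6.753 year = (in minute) 3.581e+06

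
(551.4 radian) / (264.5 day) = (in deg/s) 0.001382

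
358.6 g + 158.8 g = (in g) 517.4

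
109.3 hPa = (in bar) 0.1093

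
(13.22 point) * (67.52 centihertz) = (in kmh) 0.01134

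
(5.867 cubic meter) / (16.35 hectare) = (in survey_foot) 0.0001177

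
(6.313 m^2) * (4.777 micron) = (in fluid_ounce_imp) 1.061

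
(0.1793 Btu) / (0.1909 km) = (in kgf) 0.101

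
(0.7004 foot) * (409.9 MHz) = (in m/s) 8.751e+07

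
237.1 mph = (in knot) 206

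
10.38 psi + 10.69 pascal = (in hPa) 715.8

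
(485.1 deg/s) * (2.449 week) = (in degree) 7.185e+08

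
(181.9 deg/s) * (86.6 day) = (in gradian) 1.512e+09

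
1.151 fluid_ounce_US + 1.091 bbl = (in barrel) 1.091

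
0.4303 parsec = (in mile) 8.25e+12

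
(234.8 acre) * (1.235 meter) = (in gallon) 3.1e+08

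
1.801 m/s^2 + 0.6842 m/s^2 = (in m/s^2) 2.485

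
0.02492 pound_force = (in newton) 0.1108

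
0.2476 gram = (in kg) 0.0002476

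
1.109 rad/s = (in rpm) 10.59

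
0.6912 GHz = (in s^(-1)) 6.912e+08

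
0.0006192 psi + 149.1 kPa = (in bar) 1.491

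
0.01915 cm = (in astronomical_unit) 1.28e-15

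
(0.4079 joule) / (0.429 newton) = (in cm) 95.08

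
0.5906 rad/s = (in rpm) 5.64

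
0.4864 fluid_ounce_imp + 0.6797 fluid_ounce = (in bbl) 0.0002134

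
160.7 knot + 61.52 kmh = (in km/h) 359.1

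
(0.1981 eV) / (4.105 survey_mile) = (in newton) 4.804e-24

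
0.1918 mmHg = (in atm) 0.0002524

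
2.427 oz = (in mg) 6.88e+04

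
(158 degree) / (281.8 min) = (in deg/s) 0.009345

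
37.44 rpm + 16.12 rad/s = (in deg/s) 1148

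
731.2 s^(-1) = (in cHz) 7.312e+04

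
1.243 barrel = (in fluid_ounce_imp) 6955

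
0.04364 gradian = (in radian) 0.0006855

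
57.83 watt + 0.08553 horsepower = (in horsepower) 0.1631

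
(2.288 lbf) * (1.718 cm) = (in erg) 1.748e+06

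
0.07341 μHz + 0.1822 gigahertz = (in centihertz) 1.822e+10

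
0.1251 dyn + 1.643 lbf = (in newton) 7.308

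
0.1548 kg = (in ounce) 5.46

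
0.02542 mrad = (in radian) 2.542e-05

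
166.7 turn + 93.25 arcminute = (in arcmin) 3.601e+06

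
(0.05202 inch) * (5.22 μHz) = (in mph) 1.543e-08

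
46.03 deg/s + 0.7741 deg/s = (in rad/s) 0.8169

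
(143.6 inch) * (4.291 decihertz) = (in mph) 3.501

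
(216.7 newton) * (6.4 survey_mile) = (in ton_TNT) 0.0005335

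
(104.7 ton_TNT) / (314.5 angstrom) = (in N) 1.393e+19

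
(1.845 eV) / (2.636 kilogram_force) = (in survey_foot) 3.752e-20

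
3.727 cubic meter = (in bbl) 23.44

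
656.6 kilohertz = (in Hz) 6.566e+05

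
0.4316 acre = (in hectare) 0.1747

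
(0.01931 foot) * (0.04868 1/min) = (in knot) 9.282e-06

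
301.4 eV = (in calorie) 1.154e-17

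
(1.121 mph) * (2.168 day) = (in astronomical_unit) 6.275e-07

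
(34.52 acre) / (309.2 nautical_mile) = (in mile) 0.0001516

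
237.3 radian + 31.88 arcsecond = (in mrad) 2.373e+05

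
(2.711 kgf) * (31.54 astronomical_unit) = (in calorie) 2.998e+13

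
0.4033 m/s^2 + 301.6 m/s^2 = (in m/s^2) 302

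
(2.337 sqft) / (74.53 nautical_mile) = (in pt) 0.004459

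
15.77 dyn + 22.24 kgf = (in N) 218.1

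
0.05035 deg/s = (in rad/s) 0.0008788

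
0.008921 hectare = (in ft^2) 960.2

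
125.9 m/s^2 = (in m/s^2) 125.9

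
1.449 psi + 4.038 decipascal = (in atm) 0.0986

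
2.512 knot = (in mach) 0.003795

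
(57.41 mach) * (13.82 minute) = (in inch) 6.382e+08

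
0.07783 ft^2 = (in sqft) 0.07783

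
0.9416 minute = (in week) 9.341e-05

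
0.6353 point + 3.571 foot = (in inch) 42.86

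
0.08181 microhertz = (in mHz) 8.181e-05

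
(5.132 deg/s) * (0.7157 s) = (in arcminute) 220.4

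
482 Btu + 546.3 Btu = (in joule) 1.085e+06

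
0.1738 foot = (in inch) 2.086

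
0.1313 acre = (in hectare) 0.05314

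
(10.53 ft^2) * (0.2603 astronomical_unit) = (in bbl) 2.396e+11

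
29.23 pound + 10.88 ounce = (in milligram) 1.357e+07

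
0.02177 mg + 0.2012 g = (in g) 0.2012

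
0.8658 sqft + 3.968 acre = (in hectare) 1.606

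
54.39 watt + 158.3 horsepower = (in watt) 1.181e+05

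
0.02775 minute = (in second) 1.665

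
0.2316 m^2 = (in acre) 5.723e-05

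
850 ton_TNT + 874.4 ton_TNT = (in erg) 7.215e+19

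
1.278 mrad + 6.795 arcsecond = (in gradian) 0.08346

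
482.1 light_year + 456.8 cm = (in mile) 2.834e+15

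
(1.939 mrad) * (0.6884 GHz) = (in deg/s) 7.648e+07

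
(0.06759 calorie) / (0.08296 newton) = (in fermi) 3.409e+15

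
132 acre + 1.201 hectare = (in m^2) 5.462e+05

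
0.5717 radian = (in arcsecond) 1.179e+05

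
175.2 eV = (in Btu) 2.661e-20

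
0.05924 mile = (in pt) 2.702e+05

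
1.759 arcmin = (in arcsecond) 105.5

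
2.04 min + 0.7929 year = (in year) 0.7929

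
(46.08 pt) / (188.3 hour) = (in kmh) 8.633e-08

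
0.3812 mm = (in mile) 2.369e-07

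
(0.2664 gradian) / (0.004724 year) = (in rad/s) 2.809e-08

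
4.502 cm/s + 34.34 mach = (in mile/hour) 2.616e+04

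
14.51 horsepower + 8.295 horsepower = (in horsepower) 22.8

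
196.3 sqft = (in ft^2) 196.3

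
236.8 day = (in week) 33.83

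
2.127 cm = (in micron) 2.127e+04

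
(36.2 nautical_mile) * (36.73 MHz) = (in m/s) 2.462e+12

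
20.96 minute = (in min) 20.96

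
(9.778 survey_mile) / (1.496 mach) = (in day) 0.0003576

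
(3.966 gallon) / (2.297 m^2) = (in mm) 6.536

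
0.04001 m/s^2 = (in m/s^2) 0.04001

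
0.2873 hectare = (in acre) 0.7099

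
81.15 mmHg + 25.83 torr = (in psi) 2.069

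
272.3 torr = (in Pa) 3.63e+04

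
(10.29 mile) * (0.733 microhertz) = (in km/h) 0.0437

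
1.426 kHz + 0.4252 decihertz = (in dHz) 1.426e+04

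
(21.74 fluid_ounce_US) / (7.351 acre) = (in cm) 2.161e-06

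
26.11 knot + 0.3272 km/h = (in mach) 0.03972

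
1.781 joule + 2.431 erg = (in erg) 1.781e+07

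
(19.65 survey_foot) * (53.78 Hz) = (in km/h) 1160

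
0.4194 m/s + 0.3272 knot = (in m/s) 0.5877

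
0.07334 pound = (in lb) 0.07334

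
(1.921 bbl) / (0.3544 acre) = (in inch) 0.008384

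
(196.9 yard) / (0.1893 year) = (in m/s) 3.016e-05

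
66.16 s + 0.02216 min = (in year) 2.14e-06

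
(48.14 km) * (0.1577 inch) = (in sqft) 2076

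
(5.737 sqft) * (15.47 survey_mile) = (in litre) 1.327e+07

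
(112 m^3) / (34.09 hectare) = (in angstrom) 3.285e+06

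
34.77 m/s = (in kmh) 125.2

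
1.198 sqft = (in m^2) 0.1113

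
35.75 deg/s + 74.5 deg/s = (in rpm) 18.38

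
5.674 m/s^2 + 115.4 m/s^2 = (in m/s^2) 121.1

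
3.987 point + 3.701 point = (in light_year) 2.867e-19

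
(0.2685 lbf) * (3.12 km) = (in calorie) 890.6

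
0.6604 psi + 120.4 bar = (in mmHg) 9.034e+04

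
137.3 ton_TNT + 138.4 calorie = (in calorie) 1.373e+11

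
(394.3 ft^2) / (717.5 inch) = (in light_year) 2.125e-16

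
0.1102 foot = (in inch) 1.322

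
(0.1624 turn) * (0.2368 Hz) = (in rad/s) 0.2416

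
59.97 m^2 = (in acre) 0.01482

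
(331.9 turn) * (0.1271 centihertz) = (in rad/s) 2.651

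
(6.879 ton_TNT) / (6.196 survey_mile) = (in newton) 2.886e+06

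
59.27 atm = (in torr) 4.505e+04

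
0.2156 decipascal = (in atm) 2.128e-07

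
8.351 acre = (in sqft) 3.638e+05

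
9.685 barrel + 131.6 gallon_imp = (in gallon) 564.8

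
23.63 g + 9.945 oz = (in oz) 10.78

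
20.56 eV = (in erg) 3.294e-11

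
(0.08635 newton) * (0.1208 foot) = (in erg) 3.179e+04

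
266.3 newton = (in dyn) 2.663e+07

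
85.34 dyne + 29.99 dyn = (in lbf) 0.0002593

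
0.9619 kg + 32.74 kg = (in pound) 74.3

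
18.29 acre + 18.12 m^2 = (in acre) 18.29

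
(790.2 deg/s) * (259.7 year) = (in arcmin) 3.883e+14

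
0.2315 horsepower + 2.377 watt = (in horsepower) 0.2347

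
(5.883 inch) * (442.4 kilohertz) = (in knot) 1.285e+05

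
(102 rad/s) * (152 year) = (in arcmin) 1.681e+15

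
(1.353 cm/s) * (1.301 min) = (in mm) 1056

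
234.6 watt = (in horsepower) 0.3146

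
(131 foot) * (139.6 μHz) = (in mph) 0.01247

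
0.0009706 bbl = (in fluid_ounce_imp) 5.431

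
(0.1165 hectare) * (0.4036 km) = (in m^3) 4.702e+05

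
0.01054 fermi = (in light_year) 1.114e-33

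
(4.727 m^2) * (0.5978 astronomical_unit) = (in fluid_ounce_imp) 1.488e+16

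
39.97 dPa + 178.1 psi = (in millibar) 1.228e+04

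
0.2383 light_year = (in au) 1.507e+04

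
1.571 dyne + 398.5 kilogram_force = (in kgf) 398.5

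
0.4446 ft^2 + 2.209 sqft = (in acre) 6.092e-05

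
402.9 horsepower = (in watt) 3.004e+05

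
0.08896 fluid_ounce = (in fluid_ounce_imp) 0.09259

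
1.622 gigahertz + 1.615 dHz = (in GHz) 1.622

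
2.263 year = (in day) 826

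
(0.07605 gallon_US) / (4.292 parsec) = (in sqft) 2.34e-20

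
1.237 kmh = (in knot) 0.6679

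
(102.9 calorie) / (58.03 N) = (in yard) 8.114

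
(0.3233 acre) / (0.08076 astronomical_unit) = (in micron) 0.1083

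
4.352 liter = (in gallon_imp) 0.9573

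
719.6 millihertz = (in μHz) 7.196e+05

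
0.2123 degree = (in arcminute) 12.74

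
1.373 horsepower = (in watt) 1024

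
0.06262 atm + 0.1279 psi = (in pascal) 7227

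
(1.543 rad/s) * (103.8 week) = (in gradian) 6.167e+09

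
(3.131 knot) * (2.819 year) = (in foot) 4.698e+08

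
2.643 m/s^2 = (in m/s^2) 2.643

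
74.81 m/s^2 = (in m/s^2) 74.81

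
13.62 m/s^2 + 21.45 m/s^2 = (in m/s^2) 35.07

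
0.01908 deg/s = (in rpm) 0.00318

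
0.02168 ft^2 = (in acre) 4.977e-07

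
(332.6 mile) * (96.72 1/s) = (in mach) 1.52e+05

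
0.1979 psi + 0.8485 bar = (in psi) 12.5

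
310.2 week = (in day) 2171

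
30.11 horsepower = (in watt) 2.245e+04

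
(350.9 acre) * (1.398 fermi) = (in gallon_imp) 4.367e-07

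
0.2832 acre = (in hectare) 0.1146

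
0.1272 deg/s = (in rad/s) 0.00222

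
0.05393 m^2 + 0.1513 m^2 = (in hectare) 2.052e-05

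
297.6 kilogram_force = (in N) 2918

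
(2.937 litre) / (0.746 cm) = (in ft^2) 4.238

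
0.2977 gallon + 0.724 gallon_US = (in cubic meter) 0.003868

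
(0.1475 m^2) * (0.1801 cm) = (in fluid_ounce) 8.983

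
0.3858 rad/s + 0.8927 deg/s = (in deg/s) 23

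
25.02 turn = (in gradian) 1.001e+04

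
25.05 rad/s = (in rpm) 239.2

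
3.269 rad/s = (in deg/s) 187.3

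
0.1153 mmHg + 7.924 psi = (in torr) 409.9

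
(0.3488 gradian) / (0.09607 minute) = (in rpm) 0.009077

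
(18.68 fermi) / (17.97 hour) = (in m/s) 2.888e-19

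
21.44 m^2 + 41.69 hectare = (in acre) 103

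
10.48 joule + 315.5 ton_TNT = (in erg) 1.32e+19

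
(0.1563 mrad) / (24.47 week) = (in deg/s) 6.051e-10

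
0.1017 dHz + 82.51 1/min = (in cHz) 138.5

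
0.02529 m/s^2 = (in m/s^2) 0.02529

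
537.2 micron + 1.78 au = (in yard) 2.912e+11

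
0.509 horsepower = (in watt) 379.6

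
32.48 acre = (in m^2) 1.314e+05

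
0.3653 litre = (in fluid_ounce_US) 12.35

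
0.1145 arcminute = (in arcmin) 0.1145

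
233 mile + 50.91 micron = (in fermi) 3.75e+20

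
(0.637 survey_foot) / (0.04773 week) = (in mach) 1.975e-08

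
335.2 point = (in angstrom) 1.183e+09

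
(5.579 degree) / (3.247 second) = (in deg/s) 1.718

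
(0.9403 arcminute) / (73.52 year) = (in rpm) 1.127e-12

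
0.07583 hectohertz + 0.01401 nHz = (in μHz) 7.583e+06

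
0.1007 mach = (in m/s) 34.29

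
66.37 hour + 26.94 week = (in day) 191.3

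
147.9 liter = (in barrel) 0.9303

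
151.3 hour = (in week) 0.9006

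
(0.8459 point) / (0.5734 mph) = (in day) 1.347e-08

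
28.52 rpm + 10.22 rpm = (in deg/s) 232.4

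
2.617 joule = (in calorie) 0.6255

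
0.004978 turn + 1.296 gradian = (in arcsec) 1.065e+04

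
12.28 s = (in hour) 0.003411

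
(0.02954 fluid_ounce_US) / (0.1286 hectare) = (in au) 4.541e-21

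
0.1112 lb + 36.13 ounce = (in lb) 2.369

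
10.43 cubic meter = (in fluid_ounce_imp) 3.671e+05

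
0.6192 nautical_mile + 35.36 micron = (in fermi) 1.147e+18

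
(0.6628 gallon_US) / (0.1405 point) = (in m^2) 50.62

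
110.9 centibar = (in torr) 831.8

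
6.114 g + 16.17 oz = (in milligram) 4.645e+05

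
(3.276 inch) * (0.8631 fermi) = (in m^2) 7.182e-17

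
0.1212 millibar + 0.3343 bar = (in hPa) 334.4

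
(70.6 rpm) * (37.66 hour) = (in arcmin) 3.446e+09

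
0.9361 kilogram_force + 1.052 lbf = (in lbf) 3.116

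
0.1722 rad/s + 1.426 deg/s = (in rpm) 1.882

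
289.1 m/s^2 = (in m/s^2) 289.1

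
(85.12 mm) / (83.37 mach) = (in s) 2.999e-06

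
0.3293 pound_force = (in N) 1.465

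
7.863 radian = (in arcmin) 2.703e+04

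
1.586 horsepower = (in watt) 1183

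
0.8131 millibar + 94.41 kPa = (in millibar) 944.9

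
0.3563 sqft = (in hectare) 3.31e-06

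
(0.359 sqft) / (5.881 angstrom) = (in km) 5.671e+04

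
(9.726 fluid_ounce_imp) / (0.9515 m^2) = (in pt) 0.8233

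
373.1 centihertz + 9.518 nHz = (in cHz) 373.1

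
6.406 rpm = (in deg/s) 38.44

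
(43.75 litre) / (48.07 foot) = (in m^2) 0.002986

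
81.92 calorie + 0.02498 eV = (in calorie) 81.92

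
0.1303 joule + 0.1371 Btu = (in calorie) 34.6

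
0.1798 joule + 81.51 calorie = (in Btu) 0.3234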